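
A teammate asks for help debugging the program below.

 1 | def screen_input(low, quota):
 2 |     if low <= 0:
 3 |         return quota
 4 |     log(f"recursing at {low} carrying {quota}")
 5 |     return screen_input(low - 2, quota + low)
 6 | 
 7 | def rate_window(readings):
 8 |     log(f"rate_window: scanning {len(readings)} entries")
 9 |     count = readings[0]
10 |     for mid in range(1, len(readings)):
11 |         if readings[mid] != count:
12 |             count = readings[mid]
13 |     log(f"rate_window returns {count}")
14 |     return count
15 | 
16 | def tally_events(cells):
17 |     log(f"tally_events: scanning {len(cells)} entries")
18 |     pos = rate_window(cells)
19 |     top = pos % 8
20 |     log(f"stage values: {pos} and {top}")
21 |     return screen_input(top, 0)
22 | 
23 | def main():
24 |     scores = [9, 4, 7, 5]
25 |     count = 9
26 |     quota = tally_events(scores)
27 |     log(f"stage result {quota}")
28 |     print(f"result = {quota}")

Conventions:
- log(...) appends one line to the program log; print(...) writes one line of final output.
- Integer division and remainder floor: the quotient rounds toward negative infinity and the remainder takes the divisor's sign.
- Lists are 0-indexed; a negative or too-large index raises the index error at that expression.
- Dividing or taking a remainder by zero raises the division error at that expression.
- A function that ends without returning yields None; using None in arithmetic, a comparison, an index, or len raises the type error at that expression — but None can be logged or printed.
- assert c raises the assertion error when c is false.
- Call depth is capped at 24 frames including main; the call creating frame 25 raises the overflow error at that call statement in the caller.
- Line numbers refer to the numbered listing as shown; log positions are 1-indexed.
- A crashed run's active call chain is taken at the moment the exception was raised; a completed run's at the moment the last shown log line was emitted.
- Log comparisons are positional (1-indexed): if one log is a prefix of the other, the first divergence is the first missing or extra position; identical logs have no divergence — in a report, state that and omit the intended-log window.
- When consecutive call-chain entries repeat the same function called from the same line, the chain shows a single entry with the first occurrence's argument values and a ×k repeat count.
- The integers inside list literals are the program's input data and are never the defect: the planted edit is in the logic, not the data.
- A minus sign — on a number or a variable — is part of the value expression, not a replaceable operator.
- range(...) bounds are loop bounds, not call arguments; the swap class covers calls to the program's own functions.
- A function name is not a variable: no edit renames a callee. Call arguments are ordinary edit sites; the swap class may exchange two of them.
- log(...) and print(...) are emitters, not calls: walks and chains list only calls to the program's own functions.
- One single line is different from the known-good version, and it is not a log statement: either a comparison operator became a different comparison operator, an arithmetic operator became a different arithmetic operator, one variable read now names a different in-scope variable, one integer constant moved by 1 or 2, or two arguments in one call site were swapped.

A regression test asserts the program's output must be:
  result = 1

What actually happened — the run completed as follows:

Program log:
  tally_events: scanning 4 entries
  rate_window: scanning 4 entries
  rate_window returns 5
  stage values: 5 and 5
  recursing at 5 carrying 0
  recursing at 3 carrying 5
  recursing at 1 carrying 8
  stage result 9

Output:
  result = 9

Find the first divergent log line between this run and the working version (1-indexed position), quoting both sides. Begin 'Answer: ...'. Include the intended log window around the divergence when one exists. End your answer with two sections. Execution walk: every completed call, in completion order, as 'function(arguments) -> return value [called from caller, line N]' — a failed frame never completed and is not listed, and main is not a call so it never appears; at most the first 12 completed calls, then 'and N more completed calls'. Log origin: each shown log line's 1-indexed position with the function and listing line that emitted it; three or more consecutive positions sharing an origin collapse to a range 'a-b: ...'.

Answer: position 3 — the shown line 'rate_window returns 5' should read 'rate_window returns 9'.
Intended log window:
  1: tally_events: scanning 4 entries
  2: rate_window: scanning 4 entries
  3: rate_window returns 9
  4: stage values: 9 and 1
Execution walk:
  rate_window([9, 4, 7, 5]) -> 5  [called from tally_events, line 18]
  screen_input(-1, 9) -> 9  [called from screen_input, line 5]
  screen_input(1, 8) -> 9  [called from screen_input, line 5]
  screen_input(3, 5) -> 9  [called from screen_input, line 5]
  screen_input(5, 0) -> 9  [called from tally_events, line 21]
  tally_events([9, 4, 7, 5]) -> 9  [called from main, line 26]
Log origins:
  1: logged in tally_events at line 17
  2: logged in rate_window at line 8
  3: logged in rate_window at line 13
  4: logged in tally_events at line 20
  5-7: logged in screen_input at line 4
  8: logged in main at line 27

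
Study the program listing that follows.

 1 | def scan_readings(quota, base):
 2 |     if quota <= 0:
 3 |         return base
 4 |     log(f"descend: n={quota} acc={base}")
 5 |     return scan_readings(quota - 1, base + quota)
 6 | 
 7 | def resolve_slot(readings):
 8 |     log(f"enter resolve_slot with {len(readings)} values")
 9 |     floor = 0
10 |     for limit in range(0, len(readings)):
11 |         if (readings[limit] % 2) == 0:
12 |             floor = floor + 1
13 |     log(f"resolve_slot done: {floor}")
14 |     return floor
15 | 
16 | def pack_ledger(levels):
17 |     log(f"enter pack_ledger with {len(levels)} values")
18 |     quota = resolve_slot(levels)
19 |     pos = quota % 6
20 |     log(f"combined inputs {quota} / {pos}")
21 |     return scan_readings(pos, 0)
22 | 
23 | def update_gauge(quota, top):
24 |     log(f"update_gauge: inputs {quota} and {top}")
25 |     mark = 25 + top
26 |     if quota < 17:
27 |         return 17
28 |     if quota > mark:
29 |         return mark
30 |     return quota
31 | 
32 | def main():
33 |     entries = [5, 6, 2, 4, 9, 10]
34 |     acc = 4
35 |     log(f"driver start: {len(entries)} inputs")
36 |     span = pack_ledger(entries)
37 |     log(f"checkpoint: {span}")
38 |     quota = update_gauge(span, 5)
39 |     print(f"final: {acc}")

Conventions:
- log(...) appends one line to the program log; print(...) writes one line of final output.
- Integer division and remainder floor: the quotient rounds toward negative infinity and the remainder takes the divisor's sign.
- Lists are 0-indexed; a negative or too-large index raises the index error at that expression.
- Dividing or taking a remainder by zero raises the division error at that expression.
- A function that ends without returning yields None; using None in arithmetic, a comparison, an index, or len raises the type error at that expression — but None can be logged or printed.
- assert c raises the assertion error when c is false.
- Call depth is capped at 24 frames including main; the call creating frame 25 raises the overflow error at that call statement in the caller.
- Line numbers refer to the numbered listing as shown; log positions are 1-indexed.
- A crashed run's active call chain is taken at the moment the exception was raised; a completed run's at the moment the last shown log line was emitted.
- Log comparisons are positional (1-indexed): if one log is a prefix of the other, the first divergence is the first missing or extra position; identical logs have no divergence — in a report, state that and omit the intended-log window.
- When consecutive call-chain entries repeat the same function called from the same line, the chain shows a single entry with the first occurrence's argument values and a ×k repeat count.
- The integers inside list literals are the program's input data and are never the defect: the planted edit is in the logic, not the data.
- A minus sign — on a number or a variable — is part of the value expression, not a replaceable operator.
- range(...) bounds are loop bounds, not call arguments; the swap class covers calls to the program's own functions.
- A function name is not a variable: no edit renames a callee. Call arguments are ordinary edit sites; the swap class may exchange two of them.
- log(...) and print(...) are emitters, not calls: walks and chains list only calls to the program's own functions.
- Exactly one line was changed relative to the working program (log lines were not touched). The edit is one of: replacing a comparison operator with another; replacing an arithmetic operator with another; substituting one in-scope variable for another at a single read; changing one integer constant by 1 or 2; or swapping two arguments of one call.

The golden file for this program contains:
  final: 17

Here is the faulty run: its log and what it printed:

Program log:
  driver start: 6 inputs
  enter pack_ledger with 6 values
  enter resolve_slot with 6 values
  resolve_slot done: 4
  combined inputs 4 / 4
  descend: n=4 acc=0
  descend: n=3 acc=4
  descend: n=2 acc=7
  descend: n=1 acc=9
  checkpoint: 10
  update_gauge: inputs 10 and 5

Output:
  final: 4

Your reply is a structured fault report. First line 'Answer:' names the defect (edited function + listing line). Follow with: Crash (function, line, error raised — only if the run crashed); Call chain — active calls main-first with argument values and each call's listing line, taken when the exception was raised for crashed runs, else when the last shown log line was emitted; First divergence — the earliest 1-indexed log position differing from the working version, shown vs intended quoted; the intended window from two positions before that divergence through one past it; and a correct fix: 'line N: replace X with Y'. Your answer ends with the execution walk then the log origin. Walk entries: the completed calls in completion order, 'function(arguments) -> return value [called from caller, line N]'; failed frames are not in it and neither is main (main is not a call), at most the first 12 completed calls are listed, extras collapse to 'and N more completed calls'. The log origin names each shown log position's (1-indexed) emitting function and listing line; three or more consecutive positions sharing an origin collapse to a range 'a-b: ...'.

Answer: the defect is in main at line 39.
The tell: Log streams are identical — the defect surfaces only in the printed output.
Call chain: main -> update_gauge(10, 5) (called at line 38).
First divergence: none — the logs agree in full.
Execution walk:
  resolve_slot([5, 6, 2, 4, 9, 10]) -> 4  [called from pack_ledger, line 18]
  scan_readings(0, 10) -> 10  [called from scan_readings, line 5]
  scan_readings(1, 9) -> 10  [called from scan_readings, line 5]
  scan_readings(2, 7) -> 10  [called from scan_readings, line 5]
  scan_readings(3, 4) -> 10  [called from scan_readings, line 5]
  scan_readings(4, 0) -> 10  [called from pack_ledger, line 21]
  pack_ledger([5, 6, 2, 4, 9, 10]) -> 10  [called from main, line 36]
  update_gauge(10, 5) -> 17  [called from main, line 38]
Log origins:
  1: logged in main at line 35
  2: logged in pack_ledger at line 17
  3: logged in resolve_slot at line 8
  4: logged in resolve_slot at line 13
  5: logged in pack_ledger at line 20
  6-9: logged in scan_readings at line 4
  10: logged in main at line 37
  11: logged in update_gauge at line 24
A correct fix: line 39: replace `acc` with `quota`.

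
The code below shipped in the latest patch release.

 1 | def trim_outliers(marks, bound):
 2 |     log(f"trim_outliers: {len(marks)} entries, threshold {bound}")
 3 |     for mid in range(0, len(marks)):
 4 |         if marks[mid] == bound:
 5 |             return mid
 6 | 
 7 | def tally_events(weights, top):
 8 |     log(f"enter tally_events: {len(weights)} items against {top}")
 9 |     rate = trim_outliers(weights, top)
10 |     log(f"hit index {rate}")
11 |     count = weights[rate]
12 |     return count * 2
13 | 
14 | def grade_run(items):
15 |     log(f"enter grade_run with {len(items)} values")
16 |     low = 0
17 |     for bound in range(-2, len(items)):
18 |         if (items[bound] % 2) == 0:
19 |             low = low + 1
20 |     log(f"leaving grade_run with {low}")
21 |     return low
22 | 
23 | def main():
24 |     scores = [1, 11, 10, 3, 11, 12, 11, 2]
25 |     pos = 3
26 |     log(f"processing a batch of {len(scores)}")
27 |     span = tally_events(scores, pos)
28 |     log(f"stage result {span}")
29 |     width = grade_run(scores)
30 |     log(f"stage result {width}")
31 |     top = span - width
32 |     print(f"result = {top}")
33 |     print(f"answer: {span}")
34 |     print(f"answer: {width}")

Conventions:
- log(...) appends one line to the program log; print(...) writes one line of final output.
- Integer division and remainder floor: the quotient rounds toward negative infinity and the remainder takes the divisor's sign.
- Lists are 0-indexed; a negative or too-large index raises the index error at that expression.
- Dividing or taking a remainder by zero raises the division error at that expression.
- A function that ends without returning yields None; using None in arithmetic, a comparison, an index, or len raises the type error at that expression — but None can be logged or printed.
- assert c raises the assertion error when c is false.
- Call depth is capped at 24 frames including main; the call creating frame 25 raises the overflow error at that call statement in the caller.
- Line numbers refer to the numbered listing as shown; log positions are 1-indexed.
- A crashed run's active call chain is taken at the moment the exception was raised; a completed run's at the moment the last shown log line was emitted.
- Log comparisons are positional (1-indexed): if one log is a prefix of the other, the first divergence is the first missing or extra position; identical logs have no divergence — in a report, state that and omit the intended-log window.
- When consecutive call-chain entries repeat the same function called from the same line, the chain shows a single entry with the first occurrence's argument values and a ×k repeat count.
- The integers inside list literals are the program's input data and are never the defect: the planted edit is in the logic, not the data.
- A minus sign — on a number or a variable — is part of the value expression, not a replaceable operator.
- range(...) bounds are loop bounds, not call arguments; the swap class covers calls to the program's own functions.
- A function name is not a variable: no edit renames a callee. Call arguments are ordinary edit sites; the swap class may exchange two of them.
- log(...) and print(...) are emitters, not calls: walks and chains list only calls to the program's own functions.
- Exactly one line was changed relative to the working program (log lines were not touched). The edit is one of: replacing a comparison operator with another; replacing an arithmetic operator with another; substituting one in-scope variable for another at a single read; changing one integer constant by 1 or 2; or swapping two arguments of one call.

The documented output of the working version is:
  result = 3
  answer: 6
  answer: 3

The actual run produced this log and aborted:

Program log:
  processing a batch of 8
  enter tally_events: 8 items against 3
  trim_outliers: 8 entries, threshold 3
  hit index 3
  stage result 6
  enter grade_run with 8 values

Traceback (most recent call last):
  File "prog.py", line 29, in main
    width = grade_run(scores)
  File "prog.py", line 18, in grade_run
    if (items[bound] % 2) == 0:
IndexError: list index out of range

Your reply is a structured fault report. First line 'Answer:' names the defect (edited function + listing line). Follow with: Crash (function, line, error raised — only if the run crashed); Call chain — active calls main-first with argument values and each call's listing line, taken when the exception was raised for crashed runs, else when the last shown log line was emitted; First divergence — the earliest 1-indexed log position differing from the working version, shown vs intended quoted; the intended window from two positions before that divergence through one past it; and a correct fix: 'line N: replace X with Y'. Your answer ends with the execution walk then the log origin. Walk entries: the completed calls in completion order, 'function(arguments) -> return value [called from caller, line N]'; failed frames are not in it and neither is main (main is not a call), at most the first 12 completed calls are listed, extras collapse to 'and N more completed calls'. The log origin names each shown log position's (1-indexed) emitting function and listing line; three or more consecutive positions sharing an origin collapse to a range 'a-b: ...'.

Answer: the defect is in grade_run at line 17.
Key fact: A complete run would log 'leaving grade_run with 3' next, but this one stopped at 6 lines.
Crash: grade_run, line 18, IndexError.
Call chain: main -> grade_run([1, 11, 10, 3, 11, 12, 11, 2]) (called at line 29).
First divergence: position 7 — the faulty run's log ends after 6 lines; the working version continues with 'leaving grade_run with 3'.
Intended log window:
  5: stage result 6
  6: enter grade_run with 8 values
  7: leaving grade_run with 3
  8: stage result 3
Execution walk:
  trim_outliers([1, 11, 10, 3, 11, 12, 11, 2], 3) -> 3  [called from tally_events, line 9]
  tally_events([1, 11, 10, 3, 11, 12, 11, 2], 3) -> 6  [called from main, line 27]
Log origins:
  1: logged in main at line 26
  2: logged in tally_events at line 8
  3: logged in trim_outliers at line 2
  4: logged in tally_events at line 10
  5: logged in main at line 28
  6: logged in grade_run at line 15
A correct fix: line 17: replace `-2` with `0`.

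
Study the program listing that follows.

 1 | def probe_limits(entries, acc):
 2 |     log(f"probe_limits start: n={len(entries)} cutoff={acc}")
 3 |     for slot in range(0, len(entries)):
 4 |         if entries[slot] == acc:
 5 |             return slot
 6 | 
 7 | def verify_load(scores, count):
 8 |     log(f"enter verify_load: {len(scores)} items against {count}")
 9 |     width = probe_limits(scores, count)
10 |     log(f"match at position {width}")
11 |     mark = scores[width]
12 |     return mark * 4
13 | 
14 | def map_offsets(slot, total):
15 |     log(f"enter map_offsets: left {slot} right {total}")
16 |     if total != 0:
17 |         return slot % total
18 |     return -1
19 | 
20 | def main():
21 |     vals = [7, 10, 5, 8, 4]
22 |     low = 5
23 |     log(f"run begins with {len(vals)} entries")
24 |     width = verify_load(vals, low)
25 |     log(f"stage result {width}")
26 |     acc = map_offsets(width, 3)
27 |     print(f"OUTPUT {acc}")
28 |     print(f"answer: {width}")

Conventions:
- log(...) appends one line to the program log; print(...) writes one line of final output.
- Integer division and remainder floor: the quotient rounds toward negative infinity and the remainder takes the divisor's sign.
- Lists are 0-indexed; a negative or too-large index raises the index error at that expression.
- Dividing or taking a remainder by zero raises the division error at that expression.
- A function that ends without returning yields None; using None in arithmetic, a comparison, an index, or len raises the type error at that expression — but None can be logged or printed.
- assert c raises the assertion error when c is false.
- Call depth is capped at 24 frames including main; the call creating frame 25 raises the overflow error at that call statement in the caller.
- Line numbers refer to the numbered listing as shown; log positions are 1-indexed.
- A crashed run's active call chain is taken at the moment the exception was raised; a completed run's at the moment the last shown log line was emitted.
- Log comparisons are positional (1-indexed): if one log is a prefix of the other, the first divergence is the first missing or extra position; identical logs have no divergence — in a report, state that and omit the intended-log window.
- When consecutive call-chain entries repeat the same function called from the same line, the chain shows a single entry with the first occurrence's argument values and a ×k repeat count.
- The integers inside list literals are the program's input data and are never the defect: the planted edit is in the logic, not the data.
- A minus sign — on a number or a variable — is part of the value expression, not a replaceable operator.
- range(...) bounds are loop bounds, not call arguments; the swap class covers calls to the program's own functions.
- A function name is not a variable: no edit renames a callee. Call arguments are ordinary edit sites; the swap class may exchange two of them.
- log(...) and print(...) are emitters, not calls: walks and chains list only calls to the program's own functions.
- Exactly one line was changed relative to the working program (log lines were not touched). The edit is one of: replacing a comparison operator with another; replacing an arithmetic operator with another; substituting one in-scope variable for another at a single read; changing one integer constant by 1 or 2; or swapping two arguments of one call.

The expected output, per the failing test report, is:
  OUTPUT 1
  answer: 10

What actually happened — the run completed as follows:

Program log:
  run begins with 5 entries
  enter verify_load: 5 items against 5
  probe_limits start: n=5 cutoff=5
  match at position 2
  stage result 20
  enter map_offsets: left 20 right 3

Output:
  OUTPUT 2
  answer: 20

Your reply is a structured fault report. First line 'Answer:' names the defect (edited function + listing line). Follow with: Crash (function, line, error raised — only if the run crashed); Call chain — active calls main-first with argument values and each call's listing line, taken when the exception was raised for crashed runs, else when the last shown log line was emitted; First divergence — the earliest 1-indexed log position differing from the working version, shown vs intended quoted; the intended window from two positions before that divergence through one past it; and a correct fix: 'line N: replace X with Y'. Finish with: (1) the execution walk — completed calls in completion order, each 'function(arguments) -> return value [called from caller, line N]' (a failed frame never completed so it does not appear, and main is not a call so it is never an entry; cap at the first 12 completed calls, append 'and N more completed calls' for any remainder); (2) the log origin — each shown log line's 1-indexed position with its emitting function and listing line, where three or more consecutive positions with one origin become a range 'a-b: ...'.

Answer: the defect is in verify_load at line 12.
Key observation: The earliest visible damage is log position 5 — 'stage result 20' rather than the intended 'stage result 10'.
Call chain: main -> map_offsets(20, 3) (called at line 26).
First divergence: position 5 — the shown line 'stage result 20' should read 'stage result 10'.
Intended log window:
  3: probe_limits start: n=5 cutoff=5
  4: match at position 2
  5: stage result 10
  6: enter map_offsets: left 10 right 3
Execution walk:
  probe_limits([7, 10, 5, 8, 4], 5) -> 2  [called from verify_load, line 9]
  verify_load([7, 10, 5, 8, 4], 5) -> 20  [called from main, line 24]
  map_offsets(20, 3) -> 2  [called from main, line 26]
Origin of each log line:
  1 — main, line 23
  2 — verify_load, line 8
  3 — probe_limits, line 2
  4 — verify_load, line 10
  5 — main, line 25
  6 — map_offsets, line 15
A correct fix: line 12: replace `4` with `2`.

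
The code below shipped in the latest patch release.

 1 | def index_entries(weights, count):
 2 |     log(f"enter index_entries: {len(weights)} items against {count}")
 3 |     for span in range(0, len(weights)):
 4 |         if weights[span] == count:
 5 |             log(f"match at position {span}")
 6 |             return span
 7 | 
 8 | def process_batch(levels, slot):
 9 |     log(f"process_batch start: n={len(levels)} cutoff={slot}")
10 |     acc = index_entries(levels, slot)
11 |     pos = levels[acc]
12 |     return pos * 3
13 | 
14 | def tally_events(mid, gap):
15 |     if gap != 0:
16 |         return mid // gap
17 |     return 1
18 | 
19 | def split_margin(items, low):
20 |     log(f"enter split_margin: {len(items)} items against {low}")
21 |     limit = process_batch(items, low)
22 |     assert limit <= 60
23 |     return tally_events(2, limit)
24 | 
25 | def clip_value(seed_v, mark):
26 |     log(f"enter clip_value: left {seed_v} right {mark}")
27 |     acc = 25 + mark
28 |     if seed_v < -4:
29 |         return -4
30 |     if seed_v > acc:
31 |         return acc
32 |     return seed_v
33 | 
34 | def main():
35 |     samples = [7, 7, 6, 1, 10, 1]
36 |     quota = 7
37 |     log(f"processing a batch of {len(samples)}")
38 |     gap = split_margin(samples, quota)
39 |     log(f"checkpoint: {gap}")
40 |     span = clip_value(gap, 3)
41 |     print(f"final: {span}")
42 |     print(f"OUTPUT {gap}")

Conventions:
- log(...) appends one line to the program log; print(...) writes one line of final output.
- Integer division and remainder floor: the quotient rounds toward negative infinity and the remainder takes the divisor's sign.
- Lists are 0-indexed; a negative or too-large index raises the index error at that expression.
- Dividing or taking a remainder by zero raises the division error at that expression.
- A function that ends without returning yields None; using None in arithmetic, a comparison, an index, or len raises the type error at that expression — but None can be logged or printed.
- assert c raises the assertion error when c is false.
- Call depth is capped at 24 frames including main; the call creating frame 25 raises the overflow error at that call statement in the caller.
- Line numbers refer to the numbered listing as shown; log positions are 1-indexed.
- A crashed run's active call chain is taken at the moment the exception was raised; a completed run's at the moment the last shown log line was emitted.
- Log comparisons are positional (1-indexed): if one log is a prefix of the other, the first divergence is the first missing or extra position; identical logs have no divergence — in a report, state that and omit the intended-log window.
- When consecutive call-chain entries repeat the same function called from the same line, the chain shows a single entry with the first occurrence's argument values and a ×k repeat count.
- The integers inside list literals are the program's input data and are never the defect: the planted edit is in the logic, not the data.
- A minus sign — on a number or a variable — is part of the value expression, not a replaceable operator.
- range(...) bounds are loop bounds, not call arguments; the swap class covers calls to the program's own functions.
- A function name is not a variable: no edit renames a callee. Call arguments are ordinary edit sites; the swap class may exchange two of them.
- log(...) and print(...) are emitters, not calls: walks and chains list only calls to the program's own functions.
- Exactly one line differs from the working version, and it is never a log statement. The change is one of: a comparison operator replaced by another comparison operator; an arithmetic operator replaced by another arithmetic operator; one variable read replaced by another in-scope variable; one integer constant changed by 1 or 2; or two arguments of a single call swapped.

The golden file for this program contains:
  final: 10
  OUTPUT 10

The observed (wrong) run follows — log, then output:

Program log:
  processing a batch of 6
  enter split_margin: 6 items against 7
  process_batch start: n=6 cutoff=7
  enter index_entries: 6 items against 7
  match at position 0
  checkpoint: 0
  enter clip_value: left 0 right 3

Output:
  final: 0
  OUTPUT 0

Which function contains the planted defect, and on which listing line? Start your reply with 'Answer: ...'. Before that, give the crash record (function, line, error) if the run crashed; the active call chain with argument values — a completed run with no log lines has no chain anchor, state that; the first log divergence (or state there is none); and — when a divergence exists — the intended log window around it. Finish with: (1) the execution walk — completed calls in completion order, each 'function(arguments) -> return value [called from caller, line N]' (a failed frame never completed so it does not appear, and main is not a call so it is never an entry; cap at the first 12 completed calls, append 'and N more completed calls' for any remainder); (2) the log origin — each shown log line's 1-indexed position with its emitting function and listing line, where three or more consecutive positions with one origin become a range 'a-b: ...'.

Answer: the defect is in split_margin at line 23.
Core observation: At log position 6 the runs split — shown 'checkpoint: 0', but the working version logs 'checkpoint: 10'.
Call chain: main -> clip_value(0, 3) (called at line 40).
First divergence: at position 6 the run shows 'checkpoint: 0' where the working version logs 'checkpoint: 10'.
Intended log window:
  4: enter index_entries: 6 items against 7
  5: match at position 0
  6: checkpoint: 10
  7: enter clip_value: left 10 right 3
Execution walk:
  index_entries([7, 7, 6, 1, 10, 1], 7) -> 0  [called from process_batch, line 10]
  process_batch([7, 7, 6, 1, 10, 1], 7) -> 21  [called from split_margin, line 21]
  tally_events(2, 21) -> 0  [called from split_margin, line 23]
  split_margin([7, 7, 6, 1, 10, 1], 7) -> 0  [called from main, line 38]
  clip_value(0, 3) -> 0  [called from main, line 40]
Log origin:
  1: emitted by main (line 37)
  2: emitted by split_margin (line 20)
  3: emitted by process_batch (line 9)
  4: emitted by index_entries (line 2)
  5: emitted by index_entries (line 5)
  6: emitted by main (line 39)
  7: emitted by clip_value (line 26)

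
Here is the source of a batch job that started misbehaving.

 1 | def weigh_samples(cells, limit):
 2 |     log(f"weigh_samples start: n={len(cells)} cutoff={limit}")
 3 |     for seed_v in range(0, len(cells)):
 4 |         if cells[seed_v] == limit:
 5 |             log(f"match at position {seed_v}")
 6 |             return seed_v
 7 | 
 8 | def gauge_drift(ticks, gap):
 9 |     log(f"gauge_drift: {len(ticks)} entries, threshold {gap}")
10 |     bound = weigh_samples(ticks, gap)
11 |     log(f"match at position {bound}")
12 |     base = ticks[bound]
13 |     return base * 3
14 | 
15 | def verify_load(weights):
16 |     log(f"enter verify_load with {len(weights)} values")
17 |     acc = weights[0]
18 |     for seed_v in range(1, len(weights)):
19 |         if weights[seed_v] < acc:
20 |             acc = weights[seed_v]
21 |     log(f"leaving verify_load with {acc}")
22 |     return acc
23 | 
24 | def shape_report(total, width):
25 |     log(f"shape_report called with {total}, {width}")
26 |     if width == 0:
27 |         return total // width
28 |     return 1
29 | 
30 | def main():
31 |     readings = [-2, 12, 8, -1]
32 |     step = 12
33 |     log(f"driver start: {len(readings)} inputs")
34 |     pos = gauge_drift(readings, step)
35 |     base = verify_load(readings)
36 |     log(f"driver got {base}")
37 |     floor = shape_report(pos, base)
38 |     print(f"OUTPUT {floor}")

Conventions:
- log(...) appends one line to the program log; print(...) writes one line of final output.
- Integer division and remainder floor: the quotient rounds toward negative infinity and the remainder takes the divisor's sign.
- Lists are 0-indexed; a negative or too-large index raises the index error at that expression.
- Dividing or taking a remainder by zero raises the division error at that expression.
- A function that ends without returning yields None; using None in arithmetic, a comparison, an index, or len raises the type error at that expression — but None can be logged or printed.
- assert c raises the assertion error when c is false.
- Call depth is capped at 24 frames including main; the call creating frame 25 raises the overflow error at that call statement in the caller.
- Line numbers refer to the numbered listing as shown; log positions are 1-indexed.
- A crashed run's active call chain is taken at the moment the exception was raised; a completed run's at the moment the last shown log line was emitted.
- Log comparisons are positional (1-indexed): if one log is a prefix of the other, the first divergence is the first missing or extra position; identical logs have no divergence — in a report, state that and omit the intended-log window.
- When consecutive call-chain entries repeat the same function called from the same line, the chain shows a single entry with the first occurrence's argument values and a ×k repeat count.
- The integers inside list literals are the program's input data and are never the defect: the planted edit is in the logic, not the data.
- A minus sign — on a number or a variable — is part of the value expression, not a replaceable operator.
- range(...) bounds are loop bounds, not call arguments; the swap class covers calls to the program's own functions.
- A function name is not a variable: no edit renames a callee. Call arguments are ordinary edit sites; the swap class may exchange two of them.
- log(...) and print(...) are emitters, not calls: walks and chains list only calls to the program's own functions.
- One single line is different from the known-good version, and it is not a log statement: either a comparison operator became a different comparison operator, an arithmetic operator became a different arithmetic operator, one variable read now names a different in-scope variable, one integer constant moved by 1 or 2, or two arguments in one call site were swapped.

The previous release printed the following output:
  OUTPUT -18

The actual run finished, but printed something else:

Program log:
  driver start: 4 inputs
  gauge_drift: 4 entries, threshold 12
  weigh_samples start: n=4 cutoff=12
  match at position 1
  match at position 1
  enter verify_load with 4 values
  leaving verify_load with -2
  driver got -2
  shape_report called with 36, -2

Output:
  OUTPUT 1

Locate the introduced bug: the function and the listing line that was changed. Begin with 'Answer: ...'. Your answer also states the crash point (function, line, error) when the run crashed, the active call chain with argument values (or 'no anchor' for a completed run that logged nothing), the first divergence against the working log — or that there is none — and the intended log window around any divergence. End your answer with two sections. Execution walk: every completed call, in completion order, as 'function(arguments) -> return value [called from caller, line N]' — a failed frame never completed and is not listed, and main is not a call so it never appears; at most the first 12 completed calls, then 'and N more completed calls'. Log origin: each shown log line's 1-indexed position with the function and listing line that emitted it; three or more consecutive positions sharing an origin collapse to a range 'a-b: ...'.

Answer: the defect is in shape_report at line 26.
Key observation: Log streams are identical — the defect surfaces only in the printed output.
Call chain: main -> shape_report(36, -2) (called at line 37).
First divergence: there is none — every log position agrees.
Execution walk:
  weigh_samples([-2, 12, 8, -1], 12) -> 1  [called from gauge_drift, line 10]
  gauge_drift([-2, 12, 8, -1], 12) -> 36  [called from main, line 34]
  verify_load([-2, 12, 8, -1]) -> -2  [called from main, line 35]
  shape_report(36, -2) -> 1  [called from main, line 37]
Origin of each log line:
  1: from main, line 33
  2: from gauge_drift, line 9
  3: from weigh_samples, line 2
  4: from weigh_samples, line 5
  5: from gauge_drift, line 11
  6: from verify_load, line 16
  7: from verify_load, line 21
  8: from main, line 36
  9: from shape_report, line 25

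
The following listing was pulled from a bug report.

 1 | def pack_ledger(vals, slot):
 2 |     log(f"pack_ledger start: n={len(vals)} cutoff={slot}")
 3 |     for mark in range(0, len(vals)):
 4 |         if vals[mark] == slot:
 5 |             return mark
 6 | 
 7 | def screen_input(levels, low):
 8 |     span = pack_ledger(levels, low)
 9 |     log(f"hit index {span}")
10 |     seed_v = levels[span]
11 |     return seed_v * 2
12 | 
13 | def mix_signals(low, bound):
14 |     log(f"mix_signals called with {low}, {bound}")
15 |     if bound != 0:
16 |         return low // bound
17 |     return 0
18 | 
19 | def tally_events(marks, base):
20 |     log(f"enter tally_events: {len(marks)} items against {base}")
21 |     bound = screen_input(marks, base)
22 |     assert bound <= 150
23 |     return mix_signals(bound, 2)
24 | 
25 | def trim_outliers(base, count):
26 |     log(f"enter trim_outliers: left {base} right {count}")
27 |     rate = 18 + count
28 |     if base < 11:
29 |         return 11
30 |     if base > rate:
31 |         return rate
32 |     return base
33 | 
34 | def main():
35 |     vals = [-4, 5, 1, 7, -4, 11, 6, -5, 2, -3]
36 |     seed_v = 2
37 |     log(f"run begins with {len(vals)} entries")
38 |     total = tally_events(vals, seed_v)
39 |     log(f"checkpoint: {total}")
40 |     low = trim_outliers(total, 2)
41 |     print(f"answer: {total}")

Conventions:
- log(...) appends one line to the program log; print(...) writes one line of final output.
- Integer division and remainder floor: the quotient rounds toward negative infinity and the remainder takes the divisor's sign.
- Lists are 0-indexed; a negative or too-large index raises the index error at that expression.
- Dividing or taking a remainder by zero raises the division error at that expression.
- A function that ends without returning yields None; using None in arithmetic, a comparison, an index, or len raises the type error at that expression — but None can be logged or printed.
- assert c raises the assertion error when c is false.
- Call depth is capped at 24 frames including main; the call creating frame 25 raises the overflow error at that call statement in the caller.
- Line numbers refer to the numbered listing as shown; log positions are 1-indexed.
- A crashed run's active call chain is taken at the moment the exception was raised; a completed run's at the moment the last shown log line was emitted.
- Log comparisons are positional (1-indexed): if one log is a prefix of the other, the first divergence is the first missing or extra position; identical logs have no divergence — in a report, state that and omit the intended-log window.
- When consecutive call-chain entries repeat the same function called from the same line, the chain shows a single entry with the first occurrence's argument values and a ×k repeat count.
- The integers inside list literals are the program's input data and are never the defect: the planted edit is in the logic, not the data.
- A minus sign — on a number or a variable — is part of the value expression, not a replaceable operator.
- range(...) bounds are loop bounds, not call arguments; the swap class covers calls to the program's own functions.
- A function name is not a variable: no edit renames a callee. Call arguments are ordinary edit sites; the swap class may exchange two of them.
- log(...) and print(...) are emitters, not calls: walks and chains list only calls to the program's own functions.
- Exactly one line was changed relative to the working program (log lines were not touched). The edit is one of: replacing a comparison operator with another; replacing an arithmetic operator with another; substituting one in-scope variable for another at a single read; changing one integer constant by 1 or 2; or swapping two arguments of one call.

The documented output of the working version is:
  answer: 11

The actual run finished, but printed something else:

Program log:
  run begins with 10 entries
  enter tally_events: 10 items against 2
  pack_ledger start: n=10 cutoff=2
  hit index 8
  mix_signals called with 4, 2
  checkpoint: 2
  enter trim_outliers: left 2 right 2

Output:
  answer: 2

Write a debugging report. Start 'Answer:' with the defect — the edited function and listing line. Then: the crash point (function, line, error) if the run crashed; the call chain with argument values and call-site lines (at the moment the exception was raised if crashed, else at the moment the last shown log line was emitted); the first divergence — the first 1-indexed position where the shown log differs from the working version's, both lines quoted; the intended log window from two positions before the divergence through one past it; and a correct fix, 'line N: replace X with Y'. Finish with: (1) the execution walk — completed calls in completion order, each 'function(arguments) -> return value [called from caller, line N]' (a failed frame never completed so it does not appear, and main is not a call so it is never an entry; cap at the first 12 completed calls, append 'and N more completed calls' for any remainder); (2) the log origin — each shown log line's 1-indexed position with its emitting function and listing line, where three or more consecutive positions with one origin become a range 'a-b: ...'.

Answer: the defect is in main at line 41.
Key observation: Log streams are identical — the defect surfaces only in the printed output.
Call chain: main -> trim_outliers(2, 2) (called at line 40).
First divergence: none; the two logs match at every position.
Execution walk:
  pack_ledger([-4, 5, 1, 7, -4, 11, 6, -5, 2, -3], 2) -> 8  [called from screen_input, line 8]
  screen_input([-4, 5, 1, 7, -4, 11, 6, -5, 2, -3], 2) -> 4  [called from tally_events, line 21]
  mix_signals(4, 2) -> 2  [called from tally_events, line 23]
  tally_events([-4, 5, 1, 7, -4, 11, 6, -5, 2, -3], 2) -> 2  [called from main, line 38]
  trim_outliers(2, 2) -> 11  [called from main, line 40]
Log origins:
  1: from main, line 37
  2: from tally_events, line 20
  3: from pack_ledger, line 2
  4: from screen_input, line 9
  5: from mix_signals, line 14
  6: from main, line 39
  7: from trim_outliers, line 26
A correct fix: line 41: replace `total` with `low`.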